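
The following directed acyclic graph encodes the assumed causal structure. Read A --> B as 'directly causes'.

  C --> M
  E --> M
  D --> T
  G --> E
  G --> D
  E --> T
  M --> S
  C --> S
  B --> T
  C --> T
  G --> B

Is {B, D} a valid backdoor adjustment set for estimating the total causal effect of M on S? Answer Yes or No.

No

Backdoor paths from M to S (paths whose first edge points into M):
  P1: M <- E <- G -> B -> T <- C -> S
  P2: M <- E <- G -> D -> T <- C -> S
  P3: M <- E -> T <- C -> S
  P4: M <- C -> S
Condition 1 (no descendant of M in the set): holds — descendants of M are {S}; none are in {B, D}.
Condition 2 (every backdoor path blocked by {B, D}):
  P1: blocked at chain node B ∈ conditioning set.
  P2: blocked at chain node D ∈ conditioning set.
  P3: blocked at collider T (neither it nor any descendant is in the conditioning set).
  P4: open — no interior node is in the conditioning set.
{B, D} does not satisfy the backdoor criterion.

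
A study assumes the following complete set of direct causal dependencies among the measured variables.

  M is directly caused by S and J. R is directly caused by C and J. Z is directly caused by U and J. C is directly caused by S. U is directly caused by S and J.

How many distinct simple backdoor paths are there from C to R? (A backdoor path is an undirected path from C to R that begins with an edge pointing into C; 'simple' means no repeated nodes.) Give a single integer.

A backdoor path from C to R is any simple undirected path whose first edge points into C (i.e. leaves C via a parent).
Parents of C: {S}.
Enumerating:
  P1: C <- S -> U <- J -> R
  P2: C <- S -> U -> Z <- J -> R
  P3: C <- S -> M <- J -> R
That exhausts the simple backdoor paths. Count: 3.

3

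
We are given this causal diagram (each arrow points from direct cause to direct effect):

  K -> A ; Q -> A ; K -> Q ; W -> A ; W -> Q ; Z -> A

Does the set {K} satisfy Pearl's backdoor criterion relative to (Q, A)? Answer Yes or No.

Backdoor paths from Q to A (paths whose first edge points into Q):
  P1: Q <- W -> A
  P2: Q <- K -> A
Condition 1 (no descendant of Q in the set): holds — descendants of Q are {A}; none are in {K}.
Condition 2 (every backdoor path blocked by {K}):
  P1: open — no interior node is in the conditioning set.
  P2: blocked at fork node K ∈ conditioning set.
{K} does not satisfy the backdoor criterion.

No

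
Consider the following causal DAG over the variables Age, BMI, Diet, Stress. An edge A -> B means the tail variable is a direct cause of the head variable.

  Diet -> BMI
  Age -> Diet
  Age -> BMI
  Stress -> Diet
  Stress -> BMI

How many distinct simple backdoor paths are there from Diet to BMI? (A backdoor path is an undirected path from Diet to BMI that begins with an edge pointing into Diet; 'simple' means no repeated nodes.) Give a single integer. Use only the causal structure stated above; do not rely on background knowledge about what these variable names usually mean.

2

A backdoor path from Diet to BMI is any simple undirected path whose first edge points into Diet (i.e. leaves Diet via a parent).
Parents of Diet: {Age, Stress}.
Enumerating:
  P1: Diet <- Stress -> BMI
  P2: Diet <- Age -> BMI
That exhausts the simple backdoor paths. Count: 2.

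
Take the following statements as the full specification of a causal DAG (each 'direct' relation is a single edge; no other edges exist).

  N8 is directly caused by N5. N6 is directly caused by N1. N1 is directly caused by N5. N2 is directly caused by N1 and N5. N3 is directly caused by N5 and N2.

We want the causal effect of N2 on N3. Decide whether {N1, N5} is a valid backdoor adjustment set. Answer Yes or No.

Backdoor paths from N2 to N3 (paths whose first edge points into N2):
  P1: N2 <- N5 -> N3
  P2: N2 <- N1 <- N5 -> N3
Condition 1 (no descendant of N2 in the set): holds — descendants of N2 are {N3}; none are in {N1, N5}.
Condition 2 (every backdoor path blocked by {N1, N5}):
  P1: blocked at fork node N5 ∈ conditioning set.
  P2: blocked at chain node N1 ∈ conditioning set.
{N1, N5} satisfies the backdoor criterion.

Yes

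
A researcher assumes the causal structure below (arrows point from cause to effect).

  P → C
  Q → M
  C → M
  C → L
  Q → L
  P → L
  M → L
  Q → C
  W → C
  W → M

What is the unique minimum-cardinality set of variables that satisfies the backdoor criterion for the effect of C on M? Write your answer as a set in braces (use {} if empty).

{Q, W}

Variables eligible for adjustment (non-descendants of C, excluding C and M): {P, Q, W}.
Backdoor paths from C to M:
  P1: C <- Q -> M
  P2: C <- Q -> L <- M
  P3: C <- P -> L <- Q -> M
  P4: C <- P -> L <- M
  P5: C <- W -> M
The empty set is not sufficient: P1 (C <- Q -> M) has no collider blocking it and no conditioned non-collider, so it is open.
Try {Q, W}:
  P1: blocked at fork node Q ∈ conditioning set.
  P2: blocked at fork node Q ∈ conditioning set.
  P3: blocked at collider L (neither it nor any descendant is in the conditioning set).
  P4: blocked at collider L (neither it nor any descendant is in the conditioning set).
  P5: blocked at fork node W ∈ conditioning set.
{Q, W} contains no descendant of C and blocks every backdoor path.
Every element of {Q, W} is needed (dropping Q leaves P1 open; dropping W leaves P5 open), so no proper subset is valid.
Among all size-2 subsets of the eligible variables, only {Q, W} blocks every backdoor path, so it is the unique smallest valid adjustment set.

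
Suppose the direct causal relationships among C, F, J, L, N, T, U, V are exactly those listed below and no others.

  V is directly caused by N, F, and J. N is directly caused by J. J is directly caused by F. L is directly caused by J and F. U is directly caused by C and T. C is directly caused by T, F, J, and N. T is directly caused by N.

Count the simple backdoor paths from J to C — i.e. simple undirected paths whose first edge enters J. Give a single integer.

4

A backdoor path from J to C is any simple undirected path whose first edge points into J (i.e. leaves J via a parent).
Parents of J: {F}.
Enumerating:
  P1: J <- F -> V <- N -> T -> C
  P2: J <- F -> V <- N -> T -> U <- C
  P3: J <- F -> V <- N -> C
  P4: J <- F -> C
That exhausts the simple backdoor paths. Count: 4.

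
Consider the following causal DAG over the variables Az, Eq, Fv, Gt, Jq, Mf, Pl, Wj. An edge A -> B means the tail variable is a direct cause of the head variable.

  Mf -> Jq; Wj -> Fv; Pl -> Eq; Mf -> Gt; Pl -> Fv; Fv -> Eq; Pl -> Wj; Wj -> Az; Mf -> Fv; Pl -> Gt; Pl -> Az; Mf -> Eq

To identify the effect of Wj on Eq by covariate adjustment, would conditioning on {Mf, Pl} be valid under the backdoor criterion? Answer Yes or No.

Yes

Backdoor paths from Wj to Eq (paths whose first edge points into Wj):
  P1: Wj <- Pl -> Gt <- Mf -> Fv -> Eq
  P2: Wj <- Pl -> Gt <- Mf -> Eq
  P3: Wj <- Pl -> Fv <- Mf -> Eq
  P4: Wj <- Pl -> Fv -> Eq
  P5: Wj <- Pl -> Eq
Condition 1 (no descendant of Wj in the set): holds — descendants of Wj are {Az, Eq, Fv}; none are in {Mf, Pl}.
Condition 2 (every backdoor path blocked by {Mf, Pl}):
  P1: blocked at fork node Pl ∈ conditioning set.
  P2: blocked at fork node Pl ∈ conditioning set.
  P3: blocked at fork node Pl ∈ conditioning set.
  P4: blocked at fork node Pl ∈ conditioning set.
  P5: blocked at fork node Pl ∈ conditioning set.
{Mf, Pl} satisfies the backdoor criterion.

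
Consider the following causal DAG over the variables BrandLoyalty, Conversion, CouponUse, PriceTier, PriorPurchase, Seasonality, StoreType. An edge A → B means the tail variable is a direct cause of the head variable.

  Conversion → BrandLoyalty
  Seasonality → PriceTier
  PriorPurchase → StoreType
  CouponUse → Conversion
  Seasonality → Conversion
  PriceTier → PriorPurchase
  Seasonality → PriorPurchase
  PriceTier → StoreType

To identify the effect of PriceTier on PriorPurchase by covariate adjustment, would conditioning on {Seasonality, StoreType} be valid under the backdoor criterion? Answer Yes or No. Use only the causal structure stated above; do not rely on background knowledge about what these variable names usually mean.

No

Backdoor paths from PriceTier to PriorPurchase (paths whose first edge points into PriceTier):
  P1: PriceTier <- Seasonality -> PriorPurchase
Condition 1 (no descendant of PriceTier in the set): FAILS — StoreType is a descendant of PriceTier.
Condition 2 (every backdoor path blocked by {Seasonality, StoreType}):
  P1: blocked at fork node Seasonality ∈ conditioning set.
{Seasonality, StoreType} does not satisfy the backdoor criterion.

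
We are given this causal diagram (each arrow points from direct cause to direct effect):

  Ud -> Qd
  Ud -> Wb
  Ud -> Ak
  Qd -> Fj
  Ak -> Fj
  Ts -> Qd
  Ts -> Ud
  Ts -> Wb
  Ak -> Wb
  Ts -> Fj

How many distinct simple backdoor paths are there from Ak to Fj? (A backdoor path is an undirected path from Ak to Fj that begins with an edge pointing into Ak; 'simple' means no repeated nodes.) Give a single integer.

6

A backdoor path from Ak to Fj is any simple undirected path whose first edge points into Ak (i.e. leaves Ak via a parent).
Parents of Ak: {Ud}.
Enumerating:
  P1: Ak <- Ud <- Ts -> Qd -> Fj
  P2: Ak <- Ud <- Ts -> Fj
  P3: Ak <- Ud -> Qd <- Ts -> Fj
  P4: Ak <- Ud -> Qd -> Fj
  P5: Ak <- Ud -> Wb <- Ts -> Qd -> Fj
  P6: Ak <- Ud -> Wb <- Ts -> Fj
That exhausts the simple backdoor paths. Count: 6.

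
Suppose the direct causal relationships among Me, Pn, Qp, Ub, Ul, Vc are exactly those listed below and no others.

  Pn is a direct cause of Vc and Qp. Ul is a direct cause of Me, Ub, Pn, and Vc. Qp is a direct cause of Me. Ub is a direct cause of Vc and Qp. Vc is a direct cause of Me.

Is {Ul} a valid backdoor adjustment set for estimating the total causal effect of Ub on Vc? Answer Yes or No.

Backdoor paths from Ub to Vc (paths whose first edge points into Ub):
  P1: Ub <- Ul -> Pn -> Vc
  P2: Ub <- Ul -> Pn -> Qp -> Me <- Vc
  P3: Ub <- Ul -> Vc
  P4: Ub <- Ul -> Me <- Vc
  P5: Ub <- Ul -> Me <- Qp <- Pn -> Vc
Condition 1 (no descendant of Ub in the set): holds — descendants of Ub are {Me, Qp, Vc}; none are in {Ul}.
Condition 2 (every backdoor path blocked by {Ul}):
  P1: blocked at fork node Ul ∈ conditioning set.
  P2: blocked at fork node Ul ∈ conditioning set.
  P3: blocked at fork node Ul ∈ conditioning set.
  P4: blocked at fork node Ul ∈ conditioning set.
  P5: blocked at fork node Ul ∈ conditioning set.
{Ul} satisfies the backdoor criterion.

Yes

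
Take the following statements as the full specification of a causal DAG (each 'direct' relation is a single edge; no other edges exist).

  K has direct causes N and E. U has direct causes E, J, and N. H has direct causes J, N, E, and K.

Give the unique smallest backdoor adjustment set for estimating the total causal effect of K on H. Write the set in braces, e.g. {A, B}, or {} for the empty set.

Variables eligible for adjustment (non-descendants of K, excluding K and H): {E, J, N, U}.
Backdoor paths from K to H:
  P1: K <- E -> U <- N -> H
  P2: K <- E -> U <- J -> H
  P3: K <- E -> H
  P4: K <- N -> U <- E -> H
  P5: K <- N -> U <- J -> H
  P6: K <- N -> H
The empty set is not sufficient: P3 (K <- E -> H) has no collider blocking it and no conditioned non-collider, so it is open.
Try {E, N}:
  P1: blocked at fork node E ∈ conditioning set.
  P2: blocked at fork node E ∈ conditioning set.
  P3: blocked at fork node E ∈ conditioning set.
  P4: blocked at fork node N ∈ conditioning set.
  P5: blocked at fork node N ∈ conditioning set.
  P6: blocked at fork node N ∈ conditioning set.
{E, N} contains no descendant of K and blocks every backdoor path.
Every element of {E, N} is needed (dropping E leaves P3 open; dropping N leaves P6 open), so no proper subset is valid.
Among all size-2 subsets of the eligible variables, only {E, N} blocks every backdoor path, so it is the unique smallest valid adjustment set.

{E, N}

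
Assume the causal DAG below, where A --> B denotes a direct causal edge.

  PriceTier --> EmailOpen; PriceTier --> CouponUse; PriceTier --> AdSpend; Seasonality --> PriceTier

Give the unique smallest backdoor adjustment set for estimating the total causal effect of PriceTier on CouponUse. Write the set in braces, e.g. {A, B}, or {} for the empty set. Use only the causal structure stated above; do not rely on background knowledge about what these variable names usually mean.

{}

Variables eligible for adjustment (non-descendants of PriceTier, excluding PriceTier and CouponUse): {Seasonality}.
Backdoor paths from PriceTier to CouponUse:
  (none)
With no backdoor paths the empty set already satisfies the criterion, and it is trivially minimal.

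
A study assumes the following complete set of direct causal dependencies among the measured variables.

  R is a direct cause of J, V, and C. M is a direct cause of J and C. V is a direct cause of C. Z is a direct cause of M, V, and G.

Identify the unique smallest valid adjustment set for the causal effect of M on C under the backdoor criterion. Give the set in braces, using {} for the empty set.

{Z}

Variables eligible for adjustment (non-descendants of M, excluding M and C): {G, R, V, Z}.
Backdoor paths from M to C:
  P1: M <- Z -> V <- R -> C
  P2: M <- Z -> V -> C
The empty set is not sufficient: P2 (M <- Z -> V -> C) has no collider blocking it and no conditioned non-collider, so it is open.
Try {Z}:
  P1: blocked at fork node Z ∈ conditioning set.
  P2: blocked at fork node Z ∈ conditioning set.
{Z} contains no descendant of M and blocks every backdoor path.
No other singleton works — e.g. {R} leaves P2 open — so {Z} is the unique smallest valid adjustment set.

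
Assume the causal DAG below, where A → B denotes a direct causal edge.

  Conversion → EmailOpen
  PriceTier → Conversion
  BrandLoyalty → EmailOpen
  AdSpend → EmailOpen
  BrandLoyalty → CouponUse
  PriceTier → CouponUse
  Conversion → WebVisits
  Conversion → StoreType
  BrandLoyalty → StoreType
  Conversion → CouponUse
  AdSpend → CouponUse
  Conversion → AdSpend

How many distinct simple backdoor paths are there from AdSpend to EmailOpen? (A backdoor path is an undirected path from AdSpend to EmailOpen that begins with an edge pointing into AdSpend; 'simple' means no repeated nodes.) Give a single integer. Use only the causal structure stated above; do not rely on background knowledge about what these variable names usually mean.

A backdoor path from AdSpend to EmailOpen is any simple undirected path whose first edge points into AdSpend (i.e. leaves AdSpend via a parent).
Parents of AdSpend: {Conversion}.
Enumerating:
  P1: AdSpend <- Conversion <- PriceTier -> CouponUse <- BrandLoyalty -> EmailOpen
  P2: AdSpend <- Conversion -> StoreType <- BrandLoyalty -> EmailOpen
  P3: AdSpend <- Conversion -> CouponUse <- BrandLoyalty -> EmailOpen
  P4: AdSpend <- Conversion -> EmailOpen
That exhausts the simple backdoor paths. Count: 4.

4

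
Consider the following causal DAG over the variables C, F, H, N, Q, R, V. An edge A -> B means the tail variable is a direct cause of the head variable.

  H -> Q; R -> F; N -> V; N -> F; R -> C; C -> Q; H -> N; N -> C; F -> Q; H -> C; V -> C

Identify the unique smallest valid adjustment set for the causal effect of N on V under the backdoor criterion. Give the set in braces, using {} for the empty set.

Variables eligible for adjustment (non-descendants of N, excluding N and V): {H, R}.
Backdoor paths from N to V:
  P1: N <- H -> C <- V
  P2: N <- H -> Q <- F <- R -> C <- V
  P3: N <- H -> Q <- C <- V
Each backdoor path contains an unconditioned collider, so every path is already blocked with the empty conditioning set:
  P1: blocked at collider C (neither it nor any descendant is in the conditioning set).
  P2: blocked at collider Q (neither it nor any descendant is in the conditioning set).
  P3: blocked at collider Q (neither it nor any descendant is in the conditioning set).
The empty set is therefore the unique smallest valid set.

{}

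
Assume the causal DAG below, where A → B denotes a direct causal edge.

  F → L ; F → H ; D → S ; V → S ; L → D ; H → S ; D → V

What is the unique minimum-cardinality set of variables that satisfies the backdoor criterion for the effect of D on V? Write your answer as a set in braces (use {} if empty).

{}

Variables eligible for adjustment (non-descendants of D, excluding D and V): {F, H, L}.
Backdoor paths from D to V:
  P1: D <- L <- F -> H -> S <- V
Each backdoor path contains an unconditioned collider, so every path is already blocked with the empty conditioning set:
  P1: blocked at collider S (neither it nor any descendant is in the conditioning set).
The empty set is therefore the unique smallest valid set.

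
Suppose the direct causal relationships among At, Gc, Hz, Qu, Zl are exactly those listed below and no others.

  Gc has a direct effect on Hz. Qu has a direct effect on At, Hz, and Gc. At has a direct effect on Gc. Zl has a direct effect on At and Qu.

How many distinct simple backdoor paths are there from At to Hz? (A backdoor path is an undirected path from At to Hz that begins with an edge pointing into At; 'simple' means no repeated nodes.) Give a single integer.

4

A backdoor path from At to Hz is any simple undirected path whose first edge points into At (i.e. leaves At via a parent).
Parents of At: {Qu, Zl}.
Enumerating:
  P1: At <- Zl -> Qu -> Gc -> Hz
  P2: At <- Zl -> Qu -> Hz
  P3: At <- Qu -> Gc -> Hz
  P4: At <- Qu -> Hz
That exhausts the simple backdoor paths. Count: 4.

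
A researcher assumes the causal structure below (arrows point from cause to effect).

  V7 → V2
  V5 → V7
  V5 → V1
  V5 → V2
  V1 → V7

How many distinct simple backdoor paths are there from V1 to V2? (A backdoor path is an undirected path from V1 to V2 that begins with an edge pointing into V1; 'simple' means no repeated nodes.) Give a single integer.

2

A backdoor path from V1 to V2 is any simple undirected path whose first edge points into V1 (i.e. leaves V1 via a parent).
Parents of V1: {V5}.
Enumerating:
  P1: V1 <- V5 -> V7 -> V2
  P2: V1 <- V5 -> V2
That exhausts the simple backdoor paths. Count: 2.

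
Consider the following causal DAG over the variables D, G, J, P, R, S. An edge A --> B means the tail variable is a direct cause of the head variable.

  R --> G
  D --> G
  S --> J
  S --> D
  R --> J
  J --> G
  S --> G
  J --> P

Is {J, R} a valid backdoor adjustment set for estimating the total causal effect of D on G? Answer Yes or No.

No

Backdoor paths from D to G (paths whose first edge points into D):
  P1: D <- S -> J <- R -> G
  P2: D <- S -> J -> G
  P3: D <- S -> G
Condition 1 (no descendant of D in the set): holds — descendants of D are {G}; none are in {J, R}.
Condition 2 (every backdoor path blocked by {J, R}):
  P1: blocked at fork node R ∈ conditioning set.
  P2: blocked at chain node J ∈ conditioning set.
  P3: open — no interior node is in the conditioning set.
{J, R} does not satisfy the backdoor criterion.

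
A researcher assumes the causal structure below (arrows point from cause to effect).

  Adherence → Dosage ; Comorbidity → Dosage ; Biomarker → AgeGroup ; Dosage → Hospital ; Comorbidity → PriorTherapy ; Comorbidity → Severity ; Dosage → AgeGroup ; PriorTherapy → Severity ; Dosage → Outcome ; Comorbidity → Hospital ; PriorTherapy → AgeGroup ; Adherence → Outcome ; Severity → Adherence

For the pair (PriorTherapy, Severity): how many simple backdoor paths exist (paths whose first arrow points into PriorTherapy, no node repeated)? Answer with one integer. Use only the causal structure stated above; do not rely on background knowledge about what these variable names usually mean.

A backdoor path from PriorTherapy to Severity is any simple undirected path whose first edge points into PriorTherapy (i.e. leaves PriorTherapy via a parent).
Parents of PriorTherapy: {Comorbidity}.
Enumerating:
  P1: PriorTherapy <- Comorbidity -> Severity
  P2: PriorTherapy <- Comorbidity -> Dosage <- Adherence <- Severity
  P3: PriorTherapy <- Comorbidity -> Dosage -> Outcome <- Adherence <- Severity
  P4: PriorTherapy <- Comorbidity -> Hospital <- Dosage <- Adherence <- Severity
  P5: PriorTherapy <- Comorbidity -> Hospital <- Dosage -> Outcome <- Adherence <- Severity
That exhausts the simple backdoor paths. Count: 5.

5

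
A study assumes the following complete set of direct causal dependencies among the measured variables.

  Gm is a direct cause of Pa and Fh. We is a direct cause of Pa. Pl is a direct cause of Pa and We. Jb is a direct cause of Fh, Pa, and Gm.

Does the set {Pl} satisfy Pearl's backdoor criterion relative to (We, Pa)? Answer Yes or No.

Yes

Backdoor paths from We to Pa (paths whose first edge points into We):
  P1: We <- Pl -> Pa
Condition 1 (no descendant of We in the set): holds — descendants of We are {Pa}; none are in {Pl}.
Condition 2 (every backdoor path blocked by {Pl}):
  P1: blocked at fork node Pl ∈ conditioning set.
{Pl} satisfies the backdoor criterion.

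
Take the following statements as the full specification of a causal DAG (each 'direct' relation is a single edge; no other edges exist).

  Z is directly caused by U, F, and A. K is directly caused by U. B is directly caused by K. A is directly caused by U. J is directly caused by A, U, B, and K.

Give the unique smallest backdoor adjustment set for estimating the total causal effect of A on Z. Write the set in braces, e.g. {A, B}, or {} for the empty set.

Variables eligible for adjustment (non-descendants of A, excluding A and Z): {B, F, K, U}.
Backdoor paths from A to Z:
  P1: A <- U -> Z
The empty set is not sufficient: P1 (A <- U -> Z) has no collider blocking it and no conditioned non-collider, so it is open.
Try {U}:
  P1: blocked at fork node U ∈ conditioning set.
{U} contains no descendant of A and blocks every backdoor path.
No other singleton works — e.g. {K} leaves P1 open — so {U} is the unique smallest valid adjustment set.

{U}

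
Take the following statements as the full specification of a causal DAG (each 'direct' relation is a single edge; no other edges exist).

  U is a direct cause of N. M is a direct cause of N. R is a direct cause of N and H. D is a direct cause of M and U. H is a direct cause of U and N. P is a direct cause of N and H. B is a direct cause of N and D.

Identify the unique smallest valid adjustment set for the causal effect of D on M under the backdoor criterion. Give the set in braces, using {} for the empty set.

{}

Variables eligible for adjustment (non-descendants of D, excluding D and M): {B, H, P, R}.
Backdoor paths from D to M:
  P1: D <- B -> N <- M
Each backdoor path contains an unconditioned collider, so every path is already blocked with the empty conditioning set:
  P1: blocked at collider N (neither it nor any descendant is in the conditioning set).
The empty set is therefore the unique smallest valid set.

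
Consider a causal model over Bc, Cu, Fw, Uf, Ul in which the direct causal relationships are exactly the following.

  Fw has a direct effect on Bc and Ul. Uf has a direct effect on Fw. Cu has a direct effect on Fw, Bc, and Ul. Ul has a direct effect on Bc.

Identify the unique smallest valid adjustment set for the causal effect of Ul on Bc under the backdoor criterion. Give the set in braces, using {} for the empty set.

Variables eligible for adjustment (non-descendants of Ul, excluding Ul and Bc): {Cu, Fw, Uf}.
Backdoor paths from Ul to Bc:
  P1: Ul <- Cu -> Fw -> Bc
  P2: Ul <- Cu -> Bc
  P3: Ul <- Fw <- Cu -> Bc
  P4: Ul <- Fw -> Bc
The empty set is not sufficient: P1 (Ul <- Cu -> Fw -> Bc) has no collider blocking it and no conditioned non-collider, so it is open.
Try {Cu, Fw}:
  P1: blocked at fork node Cu ∈ conditioning set.
  P2: blocked at fork node Cu ∈ conditioning set.
  P3: blocked at chain node Fw ∈ conditioning set.
  P4: blocked at fork node Fw ∈ conditioning set.
{Cu, Fw} contains no descendant of Ul and blocks every backdoor path.
Every element of {Cu, Fw} is needed (dropping Cu leaves P2 open; dropping Fw leaves P4 open), so no proper subset is valid.
Among all size-2 subsets of the eligible variables, only {Cu, Fw} blocks every backdoor path, so it is the unique smallest valid adjustment set.

{Cu, Fw}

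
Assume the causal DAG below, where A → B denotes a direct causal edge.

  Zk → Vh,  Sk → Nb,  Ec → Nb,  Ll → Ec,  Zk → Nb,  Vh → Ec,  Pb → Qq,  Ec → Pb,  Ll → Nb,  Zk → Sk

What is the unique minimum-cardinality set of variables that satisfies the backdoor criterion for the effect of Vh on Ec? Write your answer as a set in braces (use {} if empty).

{}

Variables eligible for adjustment (non-descendants of Vh, excluding Vh and Ec): {Ll, Sk, Zk}.
Backdoor paths from Vh to Ec:
  P1: Vh <- Zk -> Sk -> Nb <- Ll -> Ec
  P2: Vh <- Zk -> Sk -> Nb <- Ec
  P3: Vh <- Zk -> Nb <- Ll -> Ec
  P4: Vh <- Zk -> Nb <- Ec
Each backdoor path contains an unconditioned collider, so every path is already blocked with the empty conditioning set:
  P1: blocked at collider Nb (neither it nor any descendant is in the conditioning set).
  P2: blocked at collider Nb (neither it nor any descendant is in the conditioning set).
  P3: blocked at collider Nb (neither it nor any descendant is in the conditioning set).
  P4: blocked at collider Nb (neither it nor any descendant is in the conditioning set).
The empty set is therefore the unique smallest valid set.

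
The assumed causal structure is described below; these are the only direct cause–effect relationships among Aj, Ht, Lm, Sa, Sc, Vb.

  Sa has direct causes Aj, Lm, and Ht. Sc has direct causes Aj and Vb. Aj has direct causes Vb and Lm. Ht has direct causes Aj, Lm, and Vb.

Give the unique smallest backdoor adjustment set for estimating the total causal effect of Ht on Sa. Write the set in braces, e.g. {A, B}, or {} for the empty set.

Variables eligible for adjustment (non-descendants of Ht, excluding Ht and Sa): {Aj, Lm, Sc, Vb}.
Backdoor paths from Ht to Sa:
  P1: Ht <- Lm -> Aj -> Sa
  P2: Ht <- Lm -> Sa
  P3: Ht <- Vb -> Aj <- Lm -> Sa
  P4: Ht <- Vb -> Aj -> Sa
  P5: Ht <- Vb -> Sc <- Aj <- Lm -> Sa
  P6: Ht <- Vb -> Sc <- Aj -> Sa
  P7: Ht <- Aj <- Lm -> Sa
  P8: Ht <- Aj -> Sa
The empty set is not sufficient: P1 (Ht <- Lm -> Aj -> Sa) has no collider blocking it and no conditioned non-collider, so it is open.
Try {Aj, Lm}:
  P1: blocked at fork node Lm ∈ conditioning set.
  P2: blocked at fork node Lm ∈ conditioning set.
  P3: blocked at fork node Lm ∈ conditioning set.
  P4: blocked at chain node Aj ∈ conditioning set.
  P5: blocked at collider Sc (neither it nor any descendant is in the conditioning set).
  P6: blocked at collider Sc (neither it nor any descendant is in the conditioning set).
  P7: blocked at chain node Aj ∈ conditioning set.
  P8: blocked at fork node Aj ∈ conditioning set.
{Aj, Lm} contains no descendant of Ht and blocks every backdoor path.
Every element of {Aj, Lm} is needed (dropping Aj leaves P4 open; dropping Lm leaves P2 open), so no proper subset is valid.
Among all size-2 subsets of the eligible variables, only {Aj, Lm} blocks every backdoor path, so it is the unique smallest valid adjustment set.

{Aj, Lm}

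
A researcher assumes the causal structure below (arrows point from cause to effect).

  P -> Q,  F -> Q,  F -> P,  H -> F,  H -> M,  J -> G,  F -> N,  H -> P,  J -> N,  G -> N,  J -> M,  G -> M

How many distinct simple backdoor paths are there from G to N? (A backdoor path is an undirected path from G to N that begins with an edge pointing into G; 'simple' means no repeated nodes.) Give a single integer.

A backdoor path from G to N is any simple undirected path whose first edge points into G (i.e. leaves G via a parent).
Parents of G: {J}.
Enumerating:
  P1: G <- J -> M <- H -> F -> N
  P2: G <- J -> M <- H -> P <- F -> N
  P3: G <- J -> M <- H -> P -> Q <- F -> N
  P4: G <- J -> N
That exhausts the simple backdoor paths. Count: 4.

4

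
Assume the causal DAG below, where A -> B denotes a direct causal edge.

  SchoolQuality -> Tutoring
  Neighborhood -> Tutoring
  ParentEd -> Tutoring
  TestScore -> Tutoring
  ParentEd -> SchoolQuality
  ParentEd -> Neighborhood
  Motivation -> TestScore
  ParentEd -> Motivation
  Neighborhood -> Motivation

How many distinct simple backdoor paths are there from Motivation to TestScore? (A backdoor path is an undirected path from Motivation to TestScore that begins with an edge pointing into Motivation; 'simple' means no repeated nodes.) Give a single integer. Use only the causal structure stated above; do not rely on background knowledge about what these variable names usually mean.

A backdoor path from Motivation to TestScore is any simple undirected path whose first edge points into Motivation (i.e. leaves Motivation via a parent).
Parents of Motivation: {Neighborhood, ParentEd}.
Enumerating:
  P1: Motivation <- ParentEd -> Neighborhood -> Tutoring <- TestScore
  P2: Motivation <- ParentEd -> SchoolQuality -> Tutoring <- TestScore
  P3: Motivation <- ParentEd -> Tutoring <- TestScore
  P4: Motivation <- Neighborhood <- ParentEd -> SchoolQuality -> Tutoring <- TestScore
  P5: Motivation <- Neighborhood <- ParentEd -> Tutoring <- TestScore
  P6: Motivation <- Neighborhood -> Tutoring <- TestScore
That exhausts the simple backdoor paths. Count: 6.

6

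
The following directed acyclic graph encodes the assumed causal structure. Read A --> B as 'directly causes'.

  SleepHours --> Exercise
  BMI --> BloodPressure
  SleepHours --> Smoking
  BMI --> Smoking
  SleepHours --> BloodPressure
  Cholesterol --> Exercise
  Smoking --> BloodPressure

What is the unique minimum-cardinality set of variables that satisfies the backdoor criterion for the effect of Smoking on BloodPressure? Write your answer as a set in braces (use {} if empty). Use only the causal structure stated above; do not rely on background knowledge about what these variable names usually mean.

{BMI, SleepHours}

Variables eligible for adjustment (non-descendants of Smoking, excluding Smoking and BloodPressure): {BMI, Cholesterol, Exercise, SleepHours}.
Backdoor paths from Smoking to BloodPressure:
  P1: Smoking <- SleepHours -> BloodPressure
  P2: Smoking <- BMI -> BloodPressure
The empty set is not sufficient: P1 (Smoking <- SleepHours -> BloodPressure) has no collider blocking it and no conditioned non-collider, so it is open.
Try {BMI, SleepHours}:
  P1: blocked at fork node SleepHours ∈ conditioning set.
  P2: blocked at fork node BMI ∈ conditioning set.
{BMI, SleepHours} contains no descendant of Smoking and blocks every backdoor path.
Every element of {BMI, SleepHours} is needed (dropping BMI leaves P2 open; dropping SleepHours leaves P1 open), so no proper subset is valid.
Among all size-2 subsets of the eligible variables, only {BMI, SleepHours} blocks every backdoor path, so it is the unique smallest valid adjustment set.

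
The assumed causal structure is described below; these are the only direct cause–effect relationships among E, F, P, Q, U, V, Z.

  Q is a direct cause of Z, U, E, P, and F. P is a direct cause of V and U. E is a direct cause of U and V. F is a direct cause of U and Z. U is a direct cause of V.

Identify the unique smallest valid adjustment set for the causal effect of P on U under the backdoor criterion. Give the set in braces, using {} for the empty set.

{Q}

Variables eligible for adjustment (non-descendants of P, excluding P and U): {E, F, Q, Z}.
Backdoor paths from P to U:
  P1: P <- Q -> E -> U
  P2: P <- Q -> E -> V <- U
  P3: P <- Q -> F -> U
  P4: P <- Q -> U
  P5: P <- Q -> Z <- F -> U
The empty set is not sufficient: P1 (P <- Q -> E -> U) has no collider blocking it and no conditioned non-collider, so it is open.
Try {Q}:
  P1: blocked at fork node Q ∈ conditioning set.
  P2: blocked at fork node Q ∈ conditioning set.
  P3: blocked at fork node Q ∈ conditioning set.
  P4: blocked at fork node Q ∈ conditioning set.
  P5: blocked at fork node Q ∈ conditioning set.
{Q} contains no descendant of P and blocks every backdoor path.
No other singleton works — e.g. {E} leaves P3 open — so {Q} is the unique smallest valid adjustment set.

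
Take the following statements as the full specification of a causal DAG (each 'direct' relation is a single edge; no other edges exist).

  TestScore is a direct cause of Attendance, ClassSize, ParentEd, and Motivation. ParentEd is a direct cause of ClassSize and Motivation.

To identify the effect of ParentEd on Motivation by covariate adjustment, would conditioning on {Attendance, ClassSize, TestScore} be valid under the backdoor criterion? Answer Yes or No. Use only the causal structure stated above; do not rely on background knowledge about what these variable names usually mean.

Backdoor paths from ParentEd to Motivation (paths whose first edge points into ParentEd):
  P1: ParentEd <- TestScore -> Motivation
Condition 1 (no descendant of ParentEd in the set): FAILS — ClassSize is a descendant of ParentEd.
Condition 2 (every backdoor path blocked by {Attendance, ClassSize, TestScore}):
  P1: blocked at fork node TestScore ∈ conditioning set.
{Attendance, ClassSize, TestScore} does not satisfy the backdoor criterion.

No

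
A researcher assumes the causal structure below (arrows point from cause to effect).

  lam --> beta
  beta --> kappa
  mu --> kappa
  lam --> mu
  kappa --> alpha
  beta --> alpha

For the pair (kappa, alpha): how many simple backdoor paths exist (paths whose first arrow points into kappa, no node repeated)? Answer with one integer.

2

A backdoor path from kappa to alpha is any simple undirected path whose first edge points into kappa (i.e. leaves kappa via a parent).
Parents of kappa: {beta, mu}.
Enumerating:
  P1: kappa <- mu <- lam -> beta -> alpha
  P2: kappa <- beta -> alpha
That exhausts the simple backdoor paths. Count: 2.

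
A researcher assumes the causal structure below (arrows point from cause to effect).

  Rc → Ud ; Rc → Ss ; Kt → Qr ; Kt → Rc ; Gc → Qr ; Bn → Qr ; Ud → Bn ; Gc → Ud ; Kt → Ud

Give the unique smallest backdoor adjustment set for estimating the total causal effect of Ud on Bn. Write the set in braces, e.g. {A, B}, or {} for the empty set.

Variables eligible for adjustment (non-descendants of Ud, excluding Ud and Bn): {Gc, Kt, Rc, Ss}.
Backdoor paths from Ud to Bn:
  P1: Ud <- Kt -> Qr <- Bn
  P2: Ud <- Gc -> Qr <- Bn
  P3: Ud <- Rc <- Kt -> Qr <- Bn
Each backdoor path contains an unconditioned collider, so every path is already blocked with the empty conditioning set:
  P1: blocked at collider Qr (neither it nor any descendant is in the conditioning set).
  P2: blocked at collider Qr (neither it nor any descendant is in the conditioning set).
  P3: blocked at collider Qr (neither it nor any descendant is in the conditioning set).
The empty set is therefore the unique smallest valid set.

{}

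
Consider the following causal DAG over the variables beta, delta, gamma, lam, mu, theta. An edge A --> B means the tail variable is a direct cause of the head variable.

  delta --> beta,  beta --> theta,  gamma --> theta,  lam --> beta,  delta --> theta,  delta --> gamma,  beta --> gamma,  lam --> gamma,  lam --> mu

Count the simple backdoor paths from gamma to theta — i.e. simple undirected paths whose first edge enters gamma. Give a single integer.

A backdoor path from gamma to theta is any simple undirected path whose first edge points into gamma (i.e. leaves gamma via a parent).
Parents of gamma: {beta, delta, lam}.
Enumerating:
  P1: gamma <- lam -> beta <- delta -> theta
  P2: gamma <- lam -> beta -> theta
  P3: gamma <- delta -> beta -> theta
  P4: gamma <- delta -> theta
  P5: gamma <- beta <- delta -> theta
  P6: gamma <- beta -> theta
That exhausts the simple backdoor paths. Count: 6.

6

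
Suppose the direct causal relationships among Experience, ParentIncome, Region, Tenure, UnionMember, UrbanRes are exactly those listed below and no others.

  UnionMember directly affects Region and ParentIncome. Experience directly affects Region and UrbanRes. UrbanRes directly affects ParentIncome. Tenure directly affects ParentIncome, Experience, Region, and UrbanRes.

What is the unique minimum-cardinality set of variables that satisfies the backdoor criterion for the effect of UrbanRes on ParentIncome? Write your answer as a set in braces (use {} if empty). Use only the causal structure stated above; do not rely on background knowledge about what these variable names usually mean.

Variables eligible for adjustment (non-descendants of UrbanRes, excluding UrbanRes and ParentIncome): {Experience, Region, Tenure, UnionMember}.
Backdoor paths from UrbanRes to ParentIncome:
  P1: UrbanRes <- Tenure -> Experience -> Region <- UnionMember -> ParentIncome
  P2: UrbanRes <- Tenure -> Region <- UnionMember -> ParentIncome
  P3: UrbanRes <- Tenure -> ParentIncome
  P4: UrbanRes <- Experience <- Tenure -> Region <- UnionMember -> ParentIncome
  P5: UrbanRes <- Experience <- Tenure -> ParentIncome
  P6: UrbanRes <- Experience -> Region <- Tenure -> ParentIncome
  P7: UrbanRes <- Experience -> Region <- UnionMember -> ParentIncome
The empty set is not sufficient: P3 (UrbanRes <- Tenure -> ParentIncome) has no collider blocking it and no conditioned non-collider, so it is open.
Try {Tenure}:
  P1: blocked at fork node Tenure ∈ conditioning set.
  P2: blocked at fork node Tenure ∈ conditioning set.
  P3: blocked at fork node Tenure ∈ conditioning set.
  P4: blocked at fork node Tenure ∈ conditioning set.
  P5: blocked at fork node Tenure ∈ conditioning set.
  P6: blocked at collider Region (neither it nor any descendant is in the conditioning set).
  P7: blocked at collider Region (neither it nor any descendant is in the conditioning set).
{Tenure} contains no descendant of UrbanRes and blocks every backdoor path.
No other singleton works — e.g. {Experience} leaves P3 open — so {Tenure} is the unique smallest valid adjustment set.

{Tenure}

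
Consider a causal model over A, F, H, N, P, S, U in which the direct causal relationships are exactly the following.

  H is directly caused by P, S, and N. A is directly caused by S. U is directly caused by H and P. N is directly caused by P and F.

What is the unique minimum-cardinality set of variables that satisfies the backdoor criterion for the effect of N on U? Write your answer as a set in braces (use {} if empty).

Variables eligible for adjustment (non-descendants of N, excluding N and U): {A, F, P, S}.
Backdoor paths from N to U:
  P1: N <- P -> H -> U
  P2: N <- P -> U
The empty set is not sufficient: P1 (N <- P -> H -> U) has no collider blocking it and no conditioned non-collider, so it is open.
Try {P}:
  P1: blocked at fork node P ∈ conditioning set.
  P2: blocked at fork node P ∈ conditioning set.
{P} contains no descendant of N and blocks every backdoor path.
No other singleton works — e.g. {F} leaves P1 open — so {P} is the unique smallest valid adjustment set.

{P}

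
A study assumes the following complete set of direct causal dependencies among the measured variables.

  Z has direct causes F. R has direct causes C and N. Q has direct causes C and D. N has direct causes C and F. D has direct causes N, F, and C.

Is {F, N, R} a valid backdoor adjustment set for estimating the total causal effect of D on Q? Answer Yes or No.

No

Backdoor paths from D to Q (paths whose first edge points into D):
  P1: D <- F -> N <- C -> Q
  P2: D <- F -> N -> R <- C -> Q
  P3: D <- C -> Q
  P4: D <- N <- C -> Q
  P5: D <- N -> R <- C -> Q
Condition 1 (no descendant of D in the set): holds — descendants of D are {Q}; none are in {F, N, R}.
Condition 2 (every backdoor path blocked by {F, N, R}):
  P1: blocked at fork node F ∈ conditioning set.
  P2: blocked at fork node F ∈ conditioning set.
  P3: open — no interior node is in the conditioning set.
  P4: blocked at chain node N ∈ conditioning set.
  P5: blocked at fork node N ∈ conditioning set.
{F, N, R} does not satisfy the backdoor criterion.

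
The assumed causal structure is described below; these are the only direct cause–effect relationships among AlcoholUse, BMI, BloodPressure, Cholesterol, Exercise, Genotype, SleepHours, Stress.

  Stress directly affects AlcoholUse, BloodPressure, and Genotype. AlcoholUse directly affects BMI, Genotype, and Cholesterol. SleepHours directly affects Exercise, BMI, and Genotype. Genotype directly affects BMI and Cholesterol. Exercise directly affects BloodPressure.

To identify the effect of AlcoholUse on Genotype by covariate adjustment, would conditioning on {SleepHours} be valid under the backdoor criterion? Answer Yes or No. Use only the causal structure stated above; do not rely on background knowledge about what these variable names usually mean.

Backdoor paths from AlcoholUse to Genotype (paths whose first edge points into AlcoholUse):
  P1: AlcoholUse <- Stress -> Genotype
  P2: AlcoholUse <- Stress -> BloodPressure <- Exercise <- SleepHours -> Genotype
  P3: AlcoholUse <- Stress -> BloodPressure <- Exercise <- SleepHours -> BMI <- Genotype
Condition 1 (no descendant of AlcoholUse in the set): holds — descendants of AlcoholUse are {BMI, Cholesterol, Genotype}; none are in {SleepHours}.
Condition 2 (every backdoor path blocked by {SleepHours}):
  P1: open — no interior node is in the conditioning set.
  P2: blocked at collider BloodPressure (neither it nor any descendant is in the conditioning set).
  P3: blocked at collider BloodPressure (neither it nor any descendant is in the conditioning set).
{SleepHours} does not satisfy the backdoor criterion.

No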